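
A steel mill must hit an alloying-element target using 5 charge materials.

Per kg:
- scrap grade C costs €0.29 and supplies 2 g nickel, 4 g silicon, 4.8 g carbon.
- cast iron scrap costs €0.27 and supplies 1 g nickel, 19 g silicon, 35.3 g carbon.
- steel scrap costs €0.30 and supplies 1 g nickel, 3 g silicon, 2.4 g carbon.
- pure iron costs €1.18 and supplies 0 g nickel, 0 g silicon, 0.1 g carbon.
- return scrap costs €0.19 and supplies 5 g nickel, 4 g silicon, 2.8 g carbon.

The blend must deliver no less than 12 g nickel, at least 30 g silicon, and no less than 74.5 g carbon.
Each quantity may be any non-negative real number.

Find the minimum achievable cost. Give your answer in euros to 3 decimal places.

€0.909

Treat it as an LP. Let x1 = kg of scrap grade C, x2 = kg of cast iron scrap, x3 = kg of steel scrap, x4 = kg of pure iron, x5 = kg of return scrap.
min 0.29x1 + 0.27x2 + 0.3x3 + 1.18x4 + 0.19x5 with:
  2x1 + 1x2 + 1x3 + 5x5 ≥ 12   (nickel)
  4x1 + 19x2 + 3x3 + 4x5 ≥ 30   (silicon)
  4.8x1 + 35.3x2 + 2.4x3 + 0.1x4 + 2.8x5 ≥ 74.5   (carbon)
  x1, x2, x3, x4, x5 ≥ 0.
At the optimum only cast iron scrap, return scrap are positive (scrap grade C, steel scrap, pure iron = 0). The nickel and carbon requirements are met with equality.
Solving gives x2 = 1.951, x5 = 2.01.
Hence cost = 0.27·1.951 + 0.19·2.01 = €0.90867.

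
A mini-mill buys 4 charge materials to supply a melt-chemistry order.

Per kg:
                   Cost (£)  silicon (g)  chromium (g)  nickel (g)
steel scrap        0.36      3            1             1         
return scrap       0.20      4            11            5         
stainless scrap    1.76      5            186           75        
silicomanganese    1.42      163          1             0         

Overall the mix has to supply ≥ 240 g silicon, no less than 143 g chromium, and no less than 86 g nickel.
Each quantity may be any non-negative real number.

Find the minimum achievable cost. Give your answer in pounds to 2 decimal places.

£4.06

Let x1 = kg of steel scrap, x2 = kg of return scrap, x3 = kg of stainless scrap, x4 = kg of silicomanganese.
Minimise 0.36x1 + 0.2x2 + 1.76x3 + 1.42x4 subject to:
  3x1 + 4x2 + 5x3 + 163x4 ≥ 240   (silicon)
  1x1 + 11x2 + 186x3 + 1x4 ≥ 143   (chromium)
  1x1 + 5x2 + 75x3 ≥ 86   (nickel)
  x1, x2, x3, x4 ≥ 0.
The minimum-cost mix takes nothing from steel scrap, return scrap — only stainless scrap, silicomanganese. Binding constraints: silicon and nickel.
Optimal quantities: stainless scrap = 1.147 kg, silicomanganese = 1.437 kg.
Objective = 1.76·1.147 + 1.42·1.437 = 4.0593.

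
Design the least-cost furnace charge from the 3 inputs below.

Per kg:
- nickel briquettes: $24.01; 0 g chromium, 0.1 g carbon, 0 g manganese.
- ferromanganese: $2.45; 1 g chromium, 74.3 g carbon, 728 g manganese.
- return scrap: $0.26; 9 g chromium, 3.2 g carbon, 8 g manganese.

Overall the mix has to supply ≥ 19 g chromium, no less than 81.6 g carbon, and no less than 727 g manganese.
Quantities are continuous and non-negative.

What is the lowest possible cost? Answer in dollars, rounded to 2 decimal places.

This is a linear program. Let x1 = kg of nickel briquettes, x2 = kg of ferromanganese, x3 = kg of return scrap.
Minimize 24.01x1 + 2.45x2 + 0.26x3 subject to:
  1x2 + 9x3 ≥ 19   (chromium)
  0.1x1 + 74.3x2 + 3.2x3 ≥ 81.6   (carbon)
  728x2 + 8x3 ≥ 727   (manganese)
  x1, x2, x3 ≥ 0.
The cheapest feasible vertex uses only ferromanganese, return scrap; nickel briquettes is not used. There the chromium and carbon constraints are tight.
Optimal quantities: ferromanganese = 1.012 kg, return scrap = 1.999 kg.
Cost = 2.45·1.012 + 0.26·1.999 = 2.9991.

$3.00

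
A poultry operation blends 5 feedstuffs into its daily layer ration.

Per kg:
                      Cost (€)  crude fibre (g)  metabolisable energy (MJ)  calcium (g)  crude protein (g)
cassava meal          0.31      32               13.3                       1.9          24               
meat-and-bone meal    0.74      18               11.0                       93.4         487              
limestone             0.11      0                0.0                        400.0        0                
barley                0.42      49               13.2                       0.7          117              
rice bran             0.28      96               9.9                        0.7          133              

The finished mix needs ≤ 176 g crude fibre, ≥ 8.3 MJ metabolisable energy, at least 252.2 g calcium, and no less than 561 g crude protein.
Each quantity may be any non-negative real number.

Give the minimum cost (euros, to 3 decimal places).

€0.892

Let x1 = kg of cassava meal, x2 = kg of meat-and-bone meal, x3 = kg of limestone, x4 = kg of barley, x5 = kg of rice bran.
Minimize 0.31x1 + 0.74x2 + 0.11x3 + 0.42x4 + 0.28x5 with:
  32x1 + 18x2 + 49x4 + 96x5 ≤ 176   (crude fibre)
  13.3x1 + 11x2 + 13.2x4 + 9.9x5 ≥ 8.3   (metabolisable energy)
  1.9x1 + 93.4x2 + 400x3 + 0.7x4 + 0.7x5 ≥ 252.2   (calcium)
  24x1 + 487x2 + 117x4 + 133x5 ≥ 561   (crude protein)
  x1, x2, x3, x4, x5 ≥ 0.
The minimum-cost mix takes nothing from cassava meal, barley, rice bran — only meat-and-bone meal, limestone. Binding constraints: calcium and crude protein.
Solving gives x2 = 1.152, x3 = 0.3615.
Hence cost = 0.74·1.152 + 0.11·0.3615 = €0.89225.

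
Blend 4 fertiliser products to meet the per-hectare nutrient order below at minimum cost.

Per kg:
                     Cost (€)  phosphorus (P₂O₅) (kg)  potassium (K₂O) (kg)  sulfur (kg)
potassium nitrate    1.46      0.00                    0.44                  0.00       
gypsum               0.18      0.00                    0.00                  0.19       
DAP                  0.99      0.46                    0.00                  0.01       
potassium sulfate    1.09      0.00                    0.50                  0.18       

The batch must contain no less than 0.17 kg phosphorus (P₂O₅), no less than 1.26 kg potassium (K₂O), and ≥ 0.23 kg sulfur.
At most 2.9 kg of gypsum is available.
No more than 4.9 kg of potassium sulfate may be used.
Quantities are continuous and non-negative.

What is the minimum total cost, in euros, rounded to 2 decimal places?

€3.11

Treat it as an LP. Let x1 = kg of potassium nitrate, x2 = kg of gypsum, x3 = kg of DAP, x4 = kg of potassium sulfate.
Minimise 1.46x1 + 0.18x2 + 0.99x3 + 1.09x4 subject to:
  0.46x3 ≥ 0.17   (phosphorus (P₂O₅))
  0.44x1 + 0.5x4 ≥ 1.26   (potassium (K₂O))
  0.19x2 + 0.01x3 + 0.18x4 ≥ 0.23   (sulfur)
  x2 ≤ 2.9
  x4 ≤ 4.9
  x1, x2, x3, x4 ≥ 0.
The minimum-cost mix takes nothing from potassium nitrate, gypsum — only DAP, potassium sulfate. The phosphorus (P₂O₅) and potassium (K₂O) requirements are met with equality.
Optimal quantities: DAP = 0.3696 kg, potassium sulfate = 2.52 kg.
Total cost: 0.99·0.3696 + 1.09·2.52 = 3.1127.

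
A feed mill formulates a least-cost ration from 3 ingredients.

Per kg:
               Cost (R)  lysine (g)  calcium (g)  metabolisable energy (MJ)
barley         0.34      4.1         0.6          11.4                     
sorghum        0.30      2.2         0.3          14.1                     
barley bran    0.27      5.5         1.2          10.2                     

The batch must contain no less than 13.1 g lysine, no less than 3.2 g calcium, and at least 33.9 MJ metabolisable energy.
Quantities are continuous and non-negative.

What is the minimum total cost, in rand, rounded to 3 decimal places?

Set it up as a linear program. Let x1 = kg of barley, x2 = kg of sorghum, x3 = kg of barley bran.
Minimise 0.34x1 + 0.3x2 + 0.27x3 with:
  4.1x1 + 2.2x2 + 5.5x3 ≥ 13.1   (lysine)
  0.6x1 + 0.3x2 + 1.2x3 ≥ 3.2   (calcium)
  11.4x1 + 14.1x2 + 10.2x3 ≥ 33.9   (metabolisable energy)
  x1, x2, x3 ≥ 0.
The optimal basis is {sorghum, barley bran}; barley drops out. The calcium and metabolisable energy requirements are met with equality.
So sorghum = 0.5801 kg, barley bran = 2.522 kg.
Hence cost = 0.3·0.5801 + 0.27·2.522 = R0.85497.

R0.855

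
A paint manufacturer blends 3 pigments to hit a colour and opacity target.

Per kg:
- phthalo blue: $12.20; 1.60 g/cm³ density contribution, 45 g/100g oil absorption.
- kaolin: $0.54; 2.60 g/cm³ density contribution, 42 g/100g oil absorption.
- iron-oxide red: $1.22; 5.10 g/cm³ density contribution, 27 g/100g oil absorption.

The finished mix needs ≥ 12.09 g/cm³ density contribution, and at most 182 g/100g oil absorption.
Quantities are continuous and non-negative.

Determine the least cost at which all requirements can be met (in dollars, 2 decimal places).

Let x1 = kg of phthalo blue, x2 = kg of kaolin, x3 = kg of iron-oxide red.
min 12.2x1 + 0.54x2 + 1.22x3 subject to:
  1.6x1 + 2.6x2 + 5.1x3 ≥ 12.09   (density contribution)
  45x1 + 42x2 + 27x3 ≤ 182   (oil absorption)
  x1, x2, x3 ≥ 0.
The minimum-cost mix takes nothing from phthalo blue — only kaolin, iron-oxide red. There the density contribution and oil absorption constraints are tight.
Solving gives x2 = 4.179, x3 = 0.2401.
Total cost: 0.54·4.179 + 1.22·0.2401 = 2.5496.

$2.55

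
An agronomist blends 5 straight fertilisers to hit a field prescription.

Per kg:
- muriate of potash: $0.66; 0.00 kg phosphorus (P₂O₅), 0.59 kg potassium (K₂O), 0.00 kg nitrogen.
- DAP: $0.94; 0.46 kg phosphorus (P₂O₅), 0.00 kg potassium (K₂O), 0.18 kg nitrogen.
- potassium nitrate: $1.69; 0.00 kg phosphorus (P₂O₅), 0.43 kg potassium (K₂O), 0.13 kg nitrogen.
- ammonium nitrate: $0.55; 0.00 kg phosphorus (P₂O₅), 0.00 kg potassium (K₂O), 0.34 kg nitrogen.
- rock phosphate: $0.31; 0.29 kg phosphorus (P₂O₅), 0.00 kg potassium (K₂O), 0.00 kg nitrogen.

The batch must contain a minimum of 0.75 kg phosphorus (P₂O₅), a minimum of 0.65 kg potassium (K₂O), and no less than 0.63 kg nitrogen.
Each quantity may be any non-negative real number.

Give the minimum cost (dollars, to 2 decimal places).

$2.55

Let x1 = kg of muriate of potash, x2 = kg of DAP, x3 = kg of potassium nitrate, x4 = kg of ammonium nitrate, x5 = kg of rock phosphate.
Minimise 0.66x1 + 0.94x2 + 1.69x3 + 0.55x4 + 0.31x5 with:
  0.46x2 + 0.29x5 ≥ 0.75   (phosphorus (P₂O₅))
  0.59x1 + 0.43x3 ≥ 0.65   (potassium (K₂O))
  0.18x2 + 0.13x3 + 0.34x4 ≥ 0.63   (nitrogen)
  x1, x2, x3, x4, x5 ≥ 0.
The optimal basis is {muriate of potash, ammonium nitrate, rock phosphate}; DAP, potassium nitrate drop out. The phosphorus (P₂O₅), potassium (K₂O), nitrogen requirements are met with equality.
So muriate of potash = 1.102 kg, ammonium nitrate = 1.853 kg, rock phosphate = 2.586 kg.
Total cost: 0.66·1.102 + 0.55·1.853 + 0.31·2.586 = 2.5481.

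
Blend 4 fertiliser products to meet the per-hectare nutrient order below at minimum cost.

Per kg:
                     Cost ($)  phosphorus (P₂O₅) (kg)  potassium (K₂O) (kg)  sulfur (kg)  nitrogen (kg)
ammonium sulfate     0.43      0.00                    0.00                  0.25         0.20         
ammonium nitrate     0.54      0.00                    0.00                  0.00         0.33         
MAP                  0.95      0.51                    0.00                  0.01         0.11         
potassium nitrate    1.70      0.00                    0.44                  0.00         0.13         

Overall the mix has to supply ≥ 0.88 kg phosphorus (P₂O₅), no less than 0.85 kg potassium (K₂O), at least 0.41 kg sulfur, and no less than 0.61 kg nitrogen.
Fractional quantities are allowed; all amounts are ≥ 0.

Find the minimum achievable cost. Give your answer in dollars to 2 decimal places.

This is a linear program. Let x1 = kg of ammonium sulfate, x2 = kg of ammonium nitrate, x3 = kg of MAP, x4 = kg of potassium nitrate.
min 0.43x1 + 0.54x2 + 0.95x3 + 1.7x4 with:
  0.51x3 ≥ 0.88   (phosphorus (P₂O₅))
  0.44x4 ≥ 0.85   (potassium (K₂O))
  0.25x1 + 0.01x3 ≥ 0.41   (sulfur)
  0.2x1 + 0.33x2 + 0.11x3 + 0.13x4 ≥ 0.61   (nitrogen)
  x1, x2, x3, x4 ≥ 0.
The optimal basis is {ammonium sulfate, MAP, potassium nitrate}; ammonium nitrate drops out. The phosphorus (P₂O₅), potassium (K₂O), sulfur requirements are met with equality.
That vertex is x1 = 1.571, x3 = 1.725, x4 = 1.932.
Objective = 0.43·1.571 + 0.95·1.725 + 1.7·1.932 = 5.5987.

$5.60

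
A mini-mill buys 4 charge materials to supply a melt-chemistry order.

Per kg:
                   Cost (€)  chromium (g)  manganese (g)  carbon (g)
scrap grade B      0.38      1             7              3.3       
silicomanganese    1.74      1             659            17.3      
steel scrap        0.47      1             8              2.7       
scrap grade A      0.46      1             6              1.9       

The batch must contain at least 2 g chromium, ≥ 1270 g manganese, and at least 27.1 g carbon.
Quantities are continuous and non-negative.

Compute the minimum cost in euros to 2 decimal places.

Let x1 = kg of scrap grade B, x2 = kg of silicomanganese, x3 = kg of steel scrap, x4 = kg of scrap grade A.
min 0.38x1 + 1.74x2 + 0.47x3 + 0.46x4 s.t.:
  1x1 + 1x2 + 1x3 + 1x4 ≥ 2   (chromium)
  7x1 + 659x2 + 8x3 + 6x4 ≥ 1270   (manganese)
  3.3x1 + 17.3x2 + 2.7x3 + 1.9x4 ≥ 27.1   (carbon)
  x1, x2, x3, x4 ≥ 0.
The optimal basis is {scrap grade B, silicomanganese}; steel scrap, scrap grade A drop out. There the chromium and manganese constraints are tight.
That vertex is x1 = 0.07362, x2 = 1.926.
Objective = 0.38·0.07362 + 1.74·1.926 = 3.3792.

€3.38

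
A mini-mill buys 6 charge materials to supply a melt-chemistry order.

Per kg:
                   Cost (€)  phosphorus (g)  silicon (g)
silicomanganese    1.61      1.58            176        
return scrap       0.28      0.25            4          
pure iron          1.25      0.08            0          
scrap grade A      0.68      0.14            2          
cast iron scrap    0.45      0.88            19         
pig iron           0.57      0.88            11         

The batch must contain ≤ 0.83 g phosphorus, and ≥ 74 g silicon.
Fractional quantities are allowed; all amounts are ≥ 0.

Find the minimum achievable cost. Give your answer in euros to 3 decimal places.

€0.677

Treat it as an LP. Let x1 = kg of silicomanganese, x2 = kg of return scrap, x3 = kg of pure iron, x4 = kg of scrap grade A, x5 = kg of cast iron scrap, x6 = kg of pig iron.
Minimize 1.61x1 + 0.28x2 + 1.25x3 + 0.68x4 + 0.45x5 + 0.57x6 with:
  1.58x1 + 0.25x2 + 0.08x3 + 0.14x4 + 0.88x5 + 0.88x6 ≤ 0.83   (phosphorus)
  176x1 + 4x2 + 2x4 + 19x5 + 11x6 ≥ 74   (silicon)
  x1, x2, x3, x4, x5, x6 ≥ 0.
The cheapest feasible vertex uses only silicomanganese; return scrap, pure iron, scrap grade A, cast iron scrap, pig iron are not used. Binding constraint: silicon.
That vertex is x1 = 0.4205.
Total cost: 1.61·0.4205 = 0.67701.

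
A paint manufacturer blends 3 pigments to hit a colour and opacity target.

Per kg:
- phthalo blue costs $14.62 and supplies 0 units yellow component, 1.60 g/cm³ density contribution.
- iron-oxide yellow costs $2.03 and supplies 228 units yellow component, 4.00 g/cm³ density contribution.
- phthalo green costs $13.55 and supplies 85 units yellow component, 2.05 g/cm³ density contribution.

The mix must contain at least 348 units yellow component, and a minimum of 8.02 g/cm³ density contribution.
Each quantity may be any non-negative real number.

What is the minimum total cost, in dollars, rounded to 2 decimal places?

$4.07

Let x1 = kg of phthalo blue, x2 = kg of iron-oxide yellow, x3 = kg of phthalo green.
min 14.62x1 + 2.03x2 + 13.55x3 s.t.:
  228x2 + 85x3 ≥ 348   (yellow component)
  1.6x1 + 4x2 + 2.05x3 ≥ 8.02   (density contribution)
  x1, x2, x3 ≥ 0.
The minimum-cost mix takes nothing from phthalo blue, phthalo green — only iron-oxide yellow. Binding constraint: density contribution.
Solving gives x2 = 2.005.
Objective = 2.03·2.005 = 4.0702.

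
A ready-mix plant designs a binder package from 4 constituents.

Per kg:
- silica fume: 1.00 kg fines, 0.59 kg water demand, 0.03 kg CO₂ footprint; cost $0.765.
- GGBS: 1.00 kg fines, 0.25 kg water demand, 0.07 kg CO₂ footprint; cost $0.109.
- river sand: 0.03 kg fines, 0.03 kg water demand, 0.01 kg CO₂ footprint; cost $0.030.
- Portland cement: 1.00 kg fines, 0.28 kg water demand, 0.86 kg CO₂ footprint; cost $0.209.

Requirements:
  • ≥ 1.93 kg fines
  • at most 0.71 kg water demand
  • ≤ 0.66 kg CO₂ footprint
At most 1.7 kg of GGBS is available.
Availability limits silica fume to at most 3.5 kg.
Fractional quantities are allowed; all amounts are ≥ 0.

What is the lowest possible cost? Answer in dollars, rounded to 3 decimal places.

$0.233

Let x1 = kg of silica fume, x2 = kg of GGBS, x3 = kg of river sand, x4 = kg of Portland cement.
Minimise 0.765x1 + 0.109x2 + 0.03x3 + 0.209x4 with:
  1x1 + 1x2 + 0.03x3 + 1x4 ≥ 1.93   (fines)
  0.59x1 + 0.25x2 + 0.03x3 + 0.28x4 ≤ 0.71   (water demand)
  0.03x1 + 0.07x2 + 0.01x3 + 0.86x4 ≤ 0.66   (CO₂ footprint)
  x2 ≤ 1.7
  x1 ≤ 3.5
  x1, x2, x3, x4 ≥ 0.
The minimum-cost mix takes nothing from silica fume, river sand — only GGBS, Portland cement. The fines and the GGBS cap requirements are met with equality.
That vertex is x2 = 1.7, x4 = 0.23.
Objective = 0.109·1.7 + 0.209·0.23 = 0.23337.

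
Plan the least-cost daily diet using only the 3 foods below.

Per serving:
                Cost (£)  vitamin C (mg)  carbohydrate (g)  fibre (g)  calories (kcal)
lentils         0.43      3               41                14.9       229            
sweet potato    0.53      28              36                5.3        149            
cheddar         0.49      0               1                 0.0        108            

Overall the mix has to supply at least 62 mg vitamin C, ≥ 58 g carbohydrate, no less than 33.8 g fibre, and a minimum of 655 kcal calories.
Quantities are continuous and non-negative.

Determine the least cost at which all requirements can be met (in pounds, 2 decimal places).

Set it up as a linear program. Let x1 = servings of lentils, x2 = servings of sweet potato, x3 = servings of cheddar.
min 0.43x1 + 0.53x2 + 0.49x3 s.t.:
  3x1 + 28x2 ≥ 62   (vitamin C)
  41x1 + 36x2 + 1x3 ≥ 58   (carbohydrate)
  14.9x1 + 5.3x2 ≥ 33.8   (fibre)
  229x1 + 149x2 + 108x3 ≥ 655   (calories)
  x1, x2, x3 ≥ 0.
The cheapest feasible vertex uses only lentils, sweet potato; cheddar is not used. The vitamin C and fibre requirements are met with equality.
So lentils = 1.539 servings, sweet potato = 2.049 servings.
Total cost: 0.43·1.539 + 0.53·2.049 = 1.7477.

£1.75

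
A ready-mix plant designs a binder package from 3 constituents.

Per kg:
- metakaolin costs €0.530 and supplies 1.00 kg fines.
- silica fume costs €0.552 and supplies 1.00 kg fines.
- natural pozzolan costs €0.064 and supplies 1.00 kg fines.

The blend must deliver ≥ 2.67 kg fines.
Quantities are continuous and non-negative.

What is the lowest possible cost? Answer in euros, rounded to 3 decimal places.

€0.171

Treat it as an LP. Let x1 = kg of metakaolin, x2 = kg of silica fume, x3 = kg of natural pozzolan.
Minimize 0.53x1 + 0.552x2 + 0.064x3 with:
  1x1 + 1x2 + 1x3 ≥ 2.67   (fines)
  x1, x2, x3 ≥ 0.
At the optimum only natural pozzolan is positive (metakaolin, silica fume = 0). The fines requirement is met with equality.
That vertex is x3 = 2.67.
Objective = 0.064·2.67 = 0.17088.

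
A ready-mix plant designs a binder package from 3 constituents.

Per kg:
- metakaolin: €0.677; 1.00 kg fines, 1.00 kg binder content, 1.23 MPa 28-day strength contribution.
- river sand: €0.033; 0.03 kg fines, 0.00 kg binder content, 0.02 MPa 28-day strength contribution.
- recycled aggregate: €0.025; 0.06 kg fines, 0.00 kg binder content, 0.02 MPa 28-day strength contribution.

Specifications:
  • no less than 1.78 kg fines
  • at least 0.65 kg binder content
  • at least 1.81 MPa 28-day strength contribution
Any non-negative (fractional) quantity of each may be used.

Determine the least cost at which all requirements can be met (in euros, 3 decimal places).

Treat it as an LP. Let x1 = kg of metakaolin, x2 = kg of river sand, x3 = kg of recycled aggregate.
Minimize 0.677x1 + 0.033x2 + 0.025x3 s.t.:
  1x1 + 0.03x2 + 0.06x3 ≥ 1.78   (fines)
  1x1 ≥ 0.65   (binder content)
  1.23x1 + 0.02x2 + 0.02x3 ≥ 1.81   (28-day strength contribution)
  x1, x2, x3 ≥ 0.
The minimum-cost mix takes nothing from river sand — only metakaolin, recycled aggregate. There the fines and 28-day strength contribution constraints are tight.
So metakaolin = 1.357 kg, recycled aggregate = 7.052 kg.
Total cost: 0.677·1.357 + 0.025·7.052 = 1.09499.

€1.095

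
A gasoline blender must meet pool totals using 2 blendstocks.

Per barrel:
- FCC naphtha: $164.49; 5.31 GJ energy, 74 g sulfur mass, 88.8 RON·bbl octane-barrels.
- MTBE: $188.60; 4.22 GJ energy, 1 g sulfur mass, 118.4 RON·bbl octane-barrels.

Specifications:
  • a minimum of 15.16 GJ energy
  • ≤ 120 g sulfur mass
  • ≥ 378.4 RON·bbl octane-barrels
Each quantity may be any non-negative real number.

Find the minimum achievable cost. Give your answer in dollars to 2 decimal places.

$620.73

Let x1 = barrels of FCC naphtha, x2 = barrels of MTBE.
min 164.49x1 + 188.6x2 with:
  5.31x1 + 4.22x2 ≥ 15.16   (energy)
  74x1 + 1x2 ≤ 120   (sulfur mass)
  88.8x1 + 118.4x2 ≥ 378.4   (octane-barrels)
  x1, x2 ≥ 0.
Both inputs are positive at the optimum. There the energy and octane-barrels constraints are tight.
So FCC naphtha = 0.780004 barrels, MTBE = 2.61094 barrels.
Cost = 164.49·0.780004 + 188.6·2.61094 = 620.7261.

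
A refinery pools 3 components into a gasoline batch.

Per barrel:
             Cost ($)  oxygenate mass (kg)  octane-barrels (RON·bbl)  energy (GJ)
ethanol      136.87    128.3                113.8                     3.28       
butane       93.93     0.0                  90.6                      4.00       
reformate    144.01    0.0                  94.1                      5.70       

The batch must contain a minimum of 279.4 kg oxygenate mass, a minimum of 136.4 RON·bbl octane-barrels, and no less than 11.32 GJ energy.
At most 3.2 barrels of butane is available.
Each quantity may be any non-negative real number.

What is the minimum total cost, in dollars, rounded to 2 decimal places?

$396.15

Treat it as an LP. Let x1 = barrels of ethanol, x2 = barrels of butane, x3 = barrels of reformate.
min 136.87x1 + 93.93x2 + 144.01x3 with:
  128.3x1 ≥ 279.4   (oxygenate mass)
  113.8x1 + 90.6x2 + 94.1x3 ≥ 136.4   (octane-barrels)
  3.28x1 + 4x2 + 5.7x3 ≥ 11.32   (energy)
  x2 ≤ 3.2
  x1, x2, x3 ≥ 0.
At the optimum only ethanol, butane are positive (reformate = 0). Binding constraints: oxygenate mass and energy.
That vertex is x1 = 2.1777, x2 = 1.0443.
Total cost: 136.87·2.1777 + 93.93·1.0443 = 396.1529.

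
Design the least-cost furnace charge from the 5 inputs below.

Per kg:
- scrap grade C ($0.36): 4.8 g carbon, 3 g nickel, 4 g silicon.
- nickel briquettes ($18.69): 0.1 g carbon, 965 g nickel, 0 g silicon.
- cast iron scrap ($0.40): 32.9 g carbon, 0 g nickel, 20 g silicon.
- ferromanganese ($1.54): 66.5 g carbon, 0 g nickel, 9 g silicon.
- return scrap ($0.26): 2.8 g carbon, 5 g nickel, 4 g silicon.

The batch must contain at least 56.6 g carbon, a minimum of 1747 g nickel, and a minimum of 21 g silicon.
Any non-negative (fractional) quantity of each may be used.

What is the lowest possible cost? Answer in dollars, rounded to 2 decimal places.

$34.52

Let x1 = kg of scrap grade C, x2 = kg of nickel briquettes, x3 = kg of cast iron scrap, x4 = kg of ferromanganese, x5 = kg of return scrap.
min 0.36x1 + 18.69x2 + 0.4x3 + 1.54x4 + 0.26x5 subject to:
  4.8x1 + 0.1x2 + 32.9x3 + 66.5x4 + 2.8x5 ≥ 56.6   (carbon)
  3x1 + 965x2 + 5x5 ≥ 1747   (nickel)
  4x1 + 20x3 + 9x4 + 4x5 ≥ 21   (silicon)
  x1, x2, x3, x4, x5 ≥ 0.
The minimum-cost mix takes nothing from scrap grade C, ferromanganese, return scrap — only nickel briquettes, cast iron scrap. Binding constraints: carbon and nickel.
Optimal quantities: nickel briquettes = 1.8104 kg, cast iron scrap = 1.7149 kg.
Total cost: 18.69·1.8104 + 0.4·1.7149 = 34.5223.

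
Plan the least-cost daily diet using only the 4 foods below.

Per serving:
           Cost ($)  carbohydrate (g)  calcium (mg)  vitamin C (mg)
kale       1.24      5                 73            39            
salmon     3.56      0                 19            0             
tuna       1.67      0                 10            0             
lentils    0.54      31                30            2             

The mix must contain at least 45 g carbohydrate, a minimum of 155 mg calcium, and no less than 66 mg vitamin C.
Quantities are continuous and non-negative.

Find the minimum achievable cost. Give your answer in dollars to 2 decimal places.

$2.67

This is a linear program. Let x1 = servings of kale, x2 = servings of salmon, x3 = servings of tuna, x4 = servings of lentils.
min 1.24x1 + 3.56x2 + 1.67x3 + 0.54x4 subject to:
  5x1 + 31x4 ≥ 45   (carbohydrate)
  73x1 + 19x2 + 10x3 + 30x4 ≥ 155   (calcium)
  39x1 + 2x4 ≥ 66   (vitamin C)
  x1, x2, x3, x4 ≥ 0.
The minimum-cost mix takes nothing from salmon, tuna — only kale, lentils. There the carbohydrate and calcium constraints are tight.
So kale = 1.635 servings, lentils = 1.188 servings.
Objective = 1.24·1.635 + 0.54·1.188 = 2.6689.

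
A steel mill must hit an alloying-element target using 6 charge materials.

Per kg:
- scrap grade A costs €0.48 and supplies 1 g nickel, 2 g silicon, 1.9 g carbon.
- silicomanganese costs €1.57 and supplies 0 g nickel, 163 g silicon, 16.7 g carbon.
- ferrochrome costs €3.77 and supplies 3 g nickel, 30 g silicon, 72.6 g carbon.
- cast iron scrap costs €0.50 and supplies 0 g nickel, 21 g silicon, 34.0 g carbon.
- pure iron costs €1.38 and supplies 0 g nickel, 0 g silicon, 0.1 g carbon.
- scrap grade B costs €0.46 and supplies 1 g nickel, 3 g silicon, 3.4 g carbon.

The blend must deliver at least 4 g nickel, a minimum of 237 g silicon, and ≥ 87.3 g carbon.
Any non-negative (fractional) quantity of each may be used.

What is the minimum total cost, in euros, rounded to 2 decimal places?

€4.48

Treat it as an LP. Let x1 = kg of scrap grade A, x2 = kg of silicomanganese, x3 = kg of ferrochrome, x4 = kg of cast iron scrap, x5 = kg of pure iron, x6 = kg of scrap grade B.
Minimise 0.48x1 + 1.57x2 + 3.77x3 + 0.5x4 + 1.38x5 + 0.46x6 subject to:
  1x1 + 3x3 + 1x6 ≥ 4   (nickel)
  2x1 + 163x2 + 30x3 + 21x4 + 3x6 ≥ 237   (silicon)
  1.9x1 + 16.7x2 + 72.6x3 + 34x4 + 0.1x5 + 3.4x6 ≥ 87.3   (carbon)
  x1, x2, x3, x4, x5, x6 ≥ 0.
The optimal basis is {silicomanganese, cast iron scrap, scrap grade B}; scrap grade A, ferrochrome, pure iron drop out. The nickel, silicon, carbon requirements are met with equality.
Optimal quantities: silicomanganese = 1.175 kg, cast iron scrap = 1.59 kg, scrap grade B = 4 kg.
Cost = 1.57·1.175 + 0.5·1.59 + 0.46·4 = 4.4798.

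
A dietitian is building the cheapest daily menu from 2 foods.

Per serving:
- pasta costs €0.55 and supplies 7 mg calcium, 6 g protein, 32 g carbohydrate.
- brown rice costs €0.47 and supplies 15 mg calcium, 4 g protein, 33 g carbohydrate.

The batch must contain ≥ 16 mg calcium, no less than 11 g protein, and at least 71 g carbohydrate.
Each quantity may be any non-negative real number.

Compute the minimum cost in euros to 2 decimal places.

Treat it as an LP. Let x1 = servings of pasta, x2 = servings of brown rice.
Minimize 0.55x1 + 0.47x2 with:
  7x1 + 15x2 ≥ 16   (calcium)
  6x1 + 4x2 ≥ 11   (protein)
  32x1 + 33x2 ≥ 71   (carbohydrate)
  x1, x2 ≥ 0.
Both inputs are positive at the optimum. The protein and carbohydrate requirements are met with equality.
Solving gives x1 = 1.129, x2 = 1.057.
Total cost: 0.55·1.129 + 0.47·1.057 = 1.1177.

€1.12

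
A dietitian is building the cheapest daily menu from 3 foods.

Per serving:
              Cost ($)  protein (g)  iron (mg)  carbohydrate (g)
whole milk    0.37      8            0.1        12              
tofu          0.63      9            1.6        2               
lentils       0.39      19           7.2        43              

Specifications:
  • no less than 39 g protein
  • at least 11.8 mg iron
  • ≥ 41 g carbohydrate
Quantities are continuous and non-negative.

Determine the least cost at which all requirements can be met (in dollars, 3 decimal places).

$0.801

Treat it as an LP. Let x1 = servings of whole milk, x2 = servings of tofu, x3 = servings of lentils.
Minimise 0.37x1 + 0.63x2 + 0.39x3 subject to:
  8x1 + 9x2 + 19x3 ≥ 39   (protein)
  0.1x1 + 1.6x2 + 7.2x3 ≥ 11.8   (iron)
  12x1 + 2x2 + 43x3 ≥ 41   (carbohydrate)
  x1, x2, x3 ≥ 0.
The cheapest feasible vertex uses only lentils; whole milk, tofu are not used. The protein requirement is met with equality.
Solving gives x3 = 2.053.
Cost = 0.39·2.053 = 0.80067.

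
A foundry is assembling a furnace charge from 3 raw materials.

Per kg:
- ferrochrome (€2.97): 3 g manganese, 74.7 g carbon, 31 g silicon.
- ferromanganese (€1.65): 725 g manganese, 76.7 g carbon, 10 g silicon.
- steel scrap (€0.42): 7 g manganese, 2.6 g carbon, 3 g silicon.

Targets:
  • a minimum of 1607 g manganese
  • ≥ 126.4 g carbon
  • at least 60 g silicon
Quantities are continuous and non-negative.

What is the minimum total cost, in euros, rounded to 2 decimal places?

€7.28

Set it up as a linear program. Let x1 = kg of ferrochrome, x2 = kg of ferromanganese, x3 = kg of steel scrap.
Minimize 2.97x1 + 1.65x2 + 0.42x3 with:
  3x1 + 725x2 + 7x3 ≥ 1607   (manganese)
  74.7x1 + 76.7x2 + 2.6x3 ≥ 126.4   (carbon)
  31x1 + 10x2 + 3x3 ≥ 60   (silicon)
  x1, x2, x3 ≥ 0.
The optimal basis is {ferrochrome, ferromanganese}; steel scrap drops out. There the manganese and silicon constraints are tight.
So ferrochrome = 1.222 kg, ferromanganese = 2.211 kg.
Total cost: 2.97·1.222 + 1.65·2.211 = 7.2775.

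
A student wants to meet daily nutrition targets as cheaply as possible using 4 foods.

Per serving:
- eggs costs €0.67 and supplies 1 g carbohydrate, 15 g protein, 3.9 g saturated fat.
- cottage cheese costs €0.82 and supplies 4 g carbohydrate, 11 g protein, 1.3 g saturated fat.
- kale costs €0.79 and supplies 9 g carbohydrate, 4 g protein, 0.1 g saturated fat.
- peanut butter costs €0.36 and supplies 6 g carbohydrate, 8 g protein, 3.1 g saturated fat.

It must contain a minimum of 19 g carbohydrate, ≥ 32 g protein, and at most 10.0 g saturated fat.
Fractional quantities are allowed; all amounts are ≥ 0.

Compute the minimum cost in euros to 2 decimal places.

€1.66

This is a linear program. Let x1 = servings of eggs, x2 = servings of cottage cheese, x3 = servings of kale, x4 = servings of peanut butter.
min 0.67x1 + 0.82x2 + 0.79x3 + 0.36x4 s.t.:
  1x1 + 4x2 + 9x3 + 6x4 ≥ 19   (carbohydrate)
  15x1 + 11x2 + 4x3 + 8x4 ≥ 32   (protein)
  3.9x1 + 1.3x2 + 0.1x3 + 3.1x4 ≤ 10   (saturated fat)
  x1, x2, x3, x4 ≥ 0.
At the optimum only eggs, cottage cheese, peanut butter are positive (kale = 0). Binding constraints: carbohydrate, protein, saturated fat.
Optimal quantities: eggs = 0.2074 servings, cottage cheese = 0.6762 servings, peanut butter = 2.681 servings.
Total cost: 0.67·0.2074 + 0.82·0.6762 + 0.36·2.681 = 1.6586.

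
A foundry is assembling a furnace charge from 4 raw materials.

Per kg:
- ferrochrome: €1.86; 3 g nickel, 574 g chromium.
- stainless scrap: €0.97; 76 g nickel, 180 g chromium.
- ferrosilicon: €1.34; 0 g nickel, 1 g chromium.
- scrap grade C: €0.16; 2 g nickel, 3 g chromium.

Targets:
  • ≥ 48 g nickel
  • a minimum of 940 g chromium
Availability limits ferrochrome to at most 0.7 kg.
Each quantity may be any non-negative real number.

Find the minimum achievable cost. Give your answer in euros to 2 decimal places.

€4.20

Treat it as an LP. Let x1 = kg of ferrochrome, x2 = kg of stainless scrap, x3 = kg of ferrosilicon, x4 = kg of scrap grade C.
min 1.86x1 + 0.97x2 + 1.34x3 + 0.16x4 s.t.:
  3x1 + 76x2 + 2x4 ≥ 48   (nickel)
  574x1 + 180x2 + 1x3 + 3x4 ≥ 940   (chromium)
  x1 ≤ 0.7
  x1, x2, x3, x4 ≥ 0.
At the optimum only ferrochrome, stainless scrap are positive (ferrosilicon, scrap grade C = 0). There the chromium and the ferrochrome cap constraints are tight.
That vertex is x1 = 0.7, x2 = 2.99.
Hence cost = 1.86·0.7 + 0.97·2.99 = €4.2023.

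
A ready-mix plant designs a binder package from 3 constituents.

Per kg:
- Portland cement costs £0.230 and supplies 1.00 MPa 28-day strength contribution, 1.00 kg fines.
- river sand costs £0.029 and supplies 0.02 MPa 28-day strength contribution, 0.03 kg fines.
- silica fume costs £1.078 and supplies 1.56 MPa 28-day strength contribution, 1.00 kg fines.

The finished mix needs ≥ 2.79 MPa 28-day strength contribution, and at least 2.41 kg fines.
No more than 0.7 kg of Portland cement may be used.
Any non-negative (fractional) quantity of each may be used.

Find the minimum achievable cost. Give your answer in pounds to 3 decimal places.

This is a linear program. Let x1 = kg of Portland cement, x2 = kg of river sand, x3 = kg of silica fume.
Minimize 0.23x1 + 0.029x2 + 1.078x3 with:
  1x1 + 0.02x2 + 1.56x3 ≥ 2.79   (28-day strength contribution)
  1x1 + 0.03x2 + 1x3 ≥ 2.41   (fines)
  x1 ≤ 0.7
  x1, x2, x3 ≥ 0.
All 3 inputs are positive at the optimum. There the 28-day strength contribution, fines, the Portland cement cap constraints are tight.
So Portland cement = 0.7 kg, river sand = 21.55 kg, silica fume = 1.063 kg.
Cost = 0.23·0.7 + 0.029·21.55 + 1.078·1.063 = 1.93186.

£1.932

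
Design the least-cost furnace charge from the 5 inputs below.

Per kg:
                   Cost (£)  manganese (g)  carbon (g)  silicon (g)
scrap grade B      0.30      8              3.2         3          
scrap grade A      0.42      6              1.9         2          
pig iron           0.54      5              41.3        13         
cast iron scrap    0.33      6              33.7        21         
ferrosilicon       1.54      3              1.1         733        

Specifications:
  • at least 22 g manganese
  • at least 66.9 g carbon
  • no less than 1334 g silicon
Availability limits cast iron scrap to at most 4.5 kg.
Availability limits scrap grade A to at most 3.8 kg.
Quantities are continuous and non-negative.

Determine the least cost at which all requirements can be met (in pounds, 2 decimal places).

Treat it as an LP. Let x1 = kg of scrap grade B, x2 = kg of scrap grade A, x3 = kg of pig iron, x4 = kg of cast iron scrap, x5 = kg of ferrosilicon.
min 0.3x1 + 0.42x2 + 0.54x3 + 0.33x4 + 1.54x5 subject to:
  8x1 + 6x2 + 5x3 + 6x4 + 3x5 ≥ 22   (manganese)
  3.2x1 + 1.9x2 + 41.3x3 + 33.7x4 + 1.1x5 ≥ 66.9   (carbon)
  3x1 + 2x2 + 13x3 + 21x4 + 733x5 ≥ 1334   (silicon)
  x4 ≤ 4.5
  x2 ≤ 3.8
  x1, x2, x3, x4, x5 ≥ 0.
The cheapest feasible vertex uses only scrap grade B, cast iron scrap, ferrosilicon; scrap grade A, pig iron are not used. Binding constraints: manganese, carbon, silicon.
So scrap grade B = 0.6922 kg, cast iron scrap = 1.862 kg, ferrosilicon = 1.764 kg.
Objective = 0.3·0.6922 + 0.33·1.862 + 1.54·1.764 = 3.5387.

£3.54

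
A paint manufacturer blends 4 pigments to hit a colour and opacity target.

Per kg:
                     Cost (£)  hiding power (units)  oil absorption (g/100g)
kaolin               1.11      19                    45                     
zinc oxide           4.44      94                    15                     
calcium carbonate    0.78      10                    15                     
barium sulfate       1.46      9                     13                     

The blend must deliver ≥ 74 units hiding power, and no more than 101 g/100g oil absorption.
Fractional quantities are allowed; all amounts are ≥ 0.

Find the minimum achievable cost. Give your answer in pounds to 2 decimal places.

£3.50

Treat it as an LP. Let x1 = kg of kaolin, x2 = kg of zinc oxide, x3 = kg of calcium carbonate, x4 = kg of barium sulfate.
Minimise 1.11x1 + 4.44x2 + 0.78x3 + 1.46x4 with:
  19x1 + 94x2 + 10x3 + 9x4 ≥ 74   (hiding power)
  45x1 + 15x2 + 15x3 + 13x4 ≤ 101   (oil absorption)
  x1, x2, x3, x4 ≥ 0.
The optimal basis is {zinc oxide}; kaolin, calcium carbonate, barium sulfate drop out. There the hiding power constraint is tight.
That vertex is x2 = 0.7872.
Cost = 4.44·0.7872 = 3.4952.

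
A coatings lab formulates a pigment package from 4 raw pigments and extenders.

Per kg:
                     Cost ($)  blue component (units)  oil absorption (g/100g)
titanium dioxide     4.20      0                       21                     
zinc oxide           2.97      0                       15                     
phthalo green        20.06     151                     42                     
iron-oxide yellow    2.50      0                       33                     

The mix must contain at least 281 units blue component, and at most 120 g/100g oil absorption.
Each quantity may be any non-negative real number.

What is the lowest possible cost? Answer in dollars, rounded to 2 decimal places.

Treat it as an LP. Let x1 = kg of titanium dioxide, x2 = kg of zinc oxide, x3 = kg of phthalo green, x4 = kg of iron-oxide yellow.
Minimise 4.2x1 + 2.97x2 + 20.06x3 + 2.5x4 s.t.:
  151x3 ≥ 281   (blue component)
  21x1 + 15x2 + 42x3 + 33x4 ≤ 120   (oil absorption)
  x1, x2, x3, x4 ≥ 0.
At the optimum only phthalo green is positive (titanium dioxide, zinc oxide, iron-oxide yellow = 0). The blue component requirement is met with equality.
So phthalo green = 1.861 kg.
Hence cost = 20.06·1.861 = $37.3317.

$37.33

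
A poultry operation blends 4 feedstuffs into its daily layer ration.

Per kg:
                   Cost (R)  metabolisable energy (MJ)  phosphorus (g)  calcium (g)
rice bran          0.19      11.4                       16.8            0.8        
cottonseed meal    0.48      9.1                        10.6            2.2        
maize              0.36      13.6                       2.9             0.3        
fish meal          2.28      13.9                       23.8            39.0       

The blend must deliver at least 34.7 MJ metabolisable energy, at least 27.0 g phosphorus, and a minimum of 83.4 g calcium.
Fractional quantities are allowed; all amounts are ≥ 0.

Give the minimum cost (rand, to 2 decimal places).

Let x1 = kg of rice bran, x2 = kg of cottonseed meal, x3 = kg of maize, x4 = kg of fish meal.
Minimize 0.19x1 + 0.48x2 + 0.36x3 + 2.28x4 s.t.:
  11.4x1 + 9.1x2 + 13.6x3 + 13.9x4 ≥ 34.7   (metabolisable energy)
  16.8x1 + 10.6x2 + 2.9x3 + 23.8x4 ≥ 27   (phosphorus)
  0.8x1 + 2.2x2 + 0.3x3 + 39x4 ≥ 83.4   (calcium)
  x1, x2, x3, x4 ≥ 0.
The cheapest feasible vertex uses only rice bran, fish meal; cottonseed meal, maize are not used. There the metabolisable energy and calcium constraints are tight.
So rice bran = 0.4476 kg, fish meal = 2.129 kg.
Cost = 0.19·0.4476 + 2.28·2.129 = 4.9392.

R4.94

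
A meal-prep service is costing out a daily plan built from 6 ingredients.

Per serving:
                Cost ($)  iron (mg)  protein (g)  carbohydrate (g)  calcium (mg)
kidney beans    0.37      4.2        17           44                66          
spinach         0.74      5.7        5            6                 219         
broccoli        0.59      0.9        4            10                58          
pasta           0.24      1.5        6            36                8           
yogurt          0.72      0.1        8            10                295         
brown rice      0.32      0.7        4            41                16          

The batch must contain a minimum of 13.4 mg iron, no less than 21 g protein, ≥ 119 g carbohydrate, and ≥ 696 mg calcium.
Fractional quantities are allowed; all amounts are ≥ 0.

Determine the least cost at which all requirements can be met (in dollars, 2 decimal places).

Let x1 = servings of kidney beans, x2 = servings of spinach, x3 = servings of broccoli, x4 = servings of pasta, x5 = servings of yogurt, x6 = servings of brown rice.
Minimise 0.37x1 + 0.74x2 + 0.59x3 + 0.24x4 + 0.72x5 + 0.32x6 s.t.:
  4.2x1 + 5.7x2 + 0.9x3 + 1.5x4 + 0.1x5 + 0.7x6 ≥ 13.4   (iron)
  17x1 + 5x2 + 4x3 + 6x4 + 8x5 + 4x6 ≥ 21   (protein)
  44x1 + 6x2 + 10x3 + 36x4 + 10x5 + 41x6 ≥ 119   (carbohydrate)
  66x1 + 219x2 + 58x3 + 8x4 + 295x5 + 16x6 ≥ 696   (calcium)
  x1, x2, x3, x4, x5, x6 ≥ 0.
The optimal basis is {kidney beans, spinach, yogurt}; broccoli, pasta, brown rice drop out. The iron, carbohydrate, calcium requirements are met with equality.
Optimal quantities: kidney beans = 2.306 servings, spinach = 0.6276 servings, yogurt = 1.377 servings.
Cost = 0.37·2.306 + 0.74·0.6276 + 0.72·1.377 = 2.3091.

$2.31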